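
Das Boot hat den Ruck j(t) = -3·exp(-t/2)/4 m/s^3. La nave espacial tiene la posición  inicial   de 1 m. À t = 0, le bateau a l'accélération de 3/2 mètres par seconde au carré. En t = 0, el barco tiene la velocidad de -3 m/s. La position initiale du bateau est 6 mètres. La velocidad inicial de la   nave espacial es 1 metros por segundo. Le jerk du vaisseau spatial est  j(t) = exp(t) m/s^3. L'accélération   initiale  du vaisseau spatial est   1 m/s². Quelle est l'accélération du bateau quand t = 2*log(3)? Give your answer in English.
Starting from jerk j(t) = -3·exp(-t/2)/4, we take 1 antiderivative. Finding the antiderivative of j(t) and using a(0) = 3/2: a(t) = 3·exp(-t/2)/2. We have acceleration a(t) = 3·exp(-t/2)/2. Substituting t = 2*log(3): a(2*log(3)) = 1/2.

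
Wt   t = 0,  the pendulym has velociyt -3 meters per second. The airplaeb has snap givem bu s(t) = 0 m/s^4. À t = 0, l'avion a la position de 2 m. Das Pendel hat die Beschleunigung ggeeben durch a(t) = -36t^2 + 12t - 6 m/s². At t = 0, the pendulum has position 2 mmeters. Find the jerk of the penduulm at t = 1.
Starting from acceleration a(t) = -36·t^2 + 12·t - 6, we take 1 derivative. The derivative of acceleration gives jerk: j(t) = 12 - 72·t. From the given jerk equation j(t) = 12 - 72·t, we substitute t = 1 to get j = -60.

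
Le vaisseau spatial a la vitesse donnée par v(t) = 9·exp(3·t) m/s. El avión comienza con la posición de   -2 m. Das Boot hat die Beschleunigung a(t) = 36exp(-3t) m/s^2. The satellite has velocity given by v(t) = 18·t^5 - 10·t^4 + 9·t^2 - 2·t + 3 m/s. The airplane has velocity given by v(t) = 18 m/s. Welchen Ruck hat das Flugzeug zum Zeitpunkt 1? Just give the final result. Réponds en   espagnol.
j(1) = 0.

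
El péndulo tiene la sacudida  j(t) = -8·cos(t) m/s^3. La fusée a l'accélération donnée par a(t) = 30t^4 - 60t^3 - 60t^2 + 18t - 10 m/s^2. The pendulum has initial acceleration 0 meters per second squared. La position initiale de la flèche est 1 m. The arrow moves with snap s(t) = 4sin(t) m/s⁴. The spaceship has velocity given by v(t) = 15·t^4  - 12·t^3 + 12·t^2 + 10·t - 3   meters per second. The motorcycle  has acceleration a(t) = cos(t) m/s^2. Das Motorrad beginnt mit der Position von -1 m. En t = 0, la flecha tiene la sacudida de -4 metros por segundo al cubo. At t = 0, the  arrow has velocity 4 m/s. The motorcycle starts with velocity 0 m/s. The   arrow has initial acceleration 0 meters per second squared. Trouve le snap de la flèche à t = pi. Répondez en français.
En utilisant s(t) = 4·sin(t) et en substituant t = pi, nous trouvons s = 0.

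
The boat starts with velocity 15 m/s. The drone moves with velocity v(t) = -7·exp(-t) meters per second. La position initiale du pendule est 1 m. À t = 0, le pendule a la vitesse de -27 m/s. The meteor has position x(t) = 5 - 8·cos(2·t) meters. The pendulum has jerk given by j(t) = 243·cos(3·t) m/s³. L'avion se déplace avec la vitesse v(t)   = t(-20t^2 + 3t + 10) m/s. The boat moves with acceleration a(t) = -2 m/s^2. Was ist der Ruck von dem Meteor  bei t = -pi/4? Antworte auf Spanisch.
Debemos derivar nuestra ecuación de la posición x(t) = 5 - 8·cos(2·t) 3 veces. Tomando d/dt de x(t), encontramos v(t) = 16·sin(2·t). Tomando d/dt de v(t), encontramos a(t) = 32·cos(2·t). La derivada de la aceleración da la sacudida: j(t) = -64·sin(2·t). De la ecuación de la sacudida j(t) = -64·sin(2·t), sustituimos t = -pi/4 para obtener j = 64.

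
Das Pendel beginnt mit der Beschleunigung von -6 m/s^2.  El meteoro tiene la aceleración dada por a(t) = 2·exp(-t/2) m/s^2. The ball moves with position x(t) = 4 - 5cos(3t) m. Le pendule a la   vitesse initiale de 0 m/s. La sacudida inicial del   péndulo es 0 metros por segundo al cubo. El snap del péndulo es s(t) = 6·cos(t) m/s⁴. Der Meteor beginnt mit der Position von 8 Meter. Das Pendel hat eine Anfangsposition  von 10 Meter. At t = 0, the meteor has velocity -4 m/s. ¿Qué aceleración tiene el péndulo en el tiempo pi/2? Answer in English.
To find the answer, we compute 2 integrals of s(t) = 6·cos(t). Integrating snap and using the initial condition j(0) = 0, we get j(t) = 6·sin(t). The antiderivative of jerk, with a(0) = -6, gives acceleration: a(t) = -6·cos(t). Using a(t) = -6·cos(t) and substituting t = pi/2, we find a = 0.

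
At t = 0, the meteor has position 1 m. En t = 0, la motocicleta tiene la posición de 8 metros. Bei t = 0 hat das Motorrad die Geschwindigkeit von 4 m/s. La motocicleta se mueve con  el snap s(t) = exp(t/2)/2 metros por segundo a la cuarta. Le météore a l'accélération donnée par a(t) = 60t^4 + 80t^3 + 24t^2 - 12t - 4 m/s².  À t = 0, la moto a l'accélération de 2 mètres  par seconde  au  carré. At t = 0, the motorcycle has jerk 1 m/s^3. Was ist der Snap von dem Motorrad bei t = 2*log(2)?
Aus der Gleichung für den Snap s(t) = exp(t/2)/2, setzen wir t = 2*log(2) ein und erhalten s = 1.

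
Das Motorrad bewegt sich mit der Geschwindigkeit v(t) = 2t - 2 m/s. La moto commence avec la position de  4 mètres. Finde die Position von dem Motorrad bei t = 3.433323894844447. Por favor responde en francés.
Nous devons trouver l'intégrale de notre équation de la vitesse v(t) = 2·t - 2 1 fois. L'intégrale de la vitesse est la position. En utilisant x(0) = 4, nous obtenons x(t) = t^2 - 2·t + 4. Nous avons la position x(t) = t^2 - 2·t + 4. En substituant t = 3.433323894844447: x(3.433323894844447) = 8.92106517722095.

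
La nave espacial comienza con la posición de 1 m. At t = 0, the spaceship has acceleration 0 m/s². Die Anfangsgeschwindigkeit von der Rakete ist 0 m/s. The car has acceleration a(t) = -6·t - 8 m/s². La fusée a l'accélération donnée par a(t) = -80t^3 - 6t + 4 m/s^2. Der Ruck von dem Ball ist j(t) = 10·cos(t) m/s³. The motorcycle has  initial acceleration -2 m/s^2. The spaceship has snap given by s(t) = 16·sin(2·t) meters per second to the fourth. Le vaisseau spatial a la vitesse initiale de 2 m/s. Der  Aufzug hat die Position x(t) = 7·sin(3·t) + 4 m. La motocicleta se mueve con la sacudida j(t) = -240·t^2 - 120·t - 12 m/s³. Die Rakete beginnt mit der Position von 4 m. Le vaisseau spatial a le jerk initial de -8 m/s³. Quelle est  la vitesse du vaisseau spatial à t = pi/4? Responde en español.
Necesitamos integrar nuestra ecuación del snap s(t) = 16·sin(2·t) 3 veces. Integrando el snap y usando la condición inicial j(0) = -8, obtenemos j(t) = -8·cos(2·t). Integrando la sacudida y usando la condición inicial a(0) = 0, obtenemos a(t) = -4·sin(2·t). Integrando la aceleración y usando la condición inicial v(0) = 2, obtenemos v(t) = 2·cos(2·t). Usando v(t) = 2·cos(2·t) y sustituyendo t = pi/4, encontramos v = 0.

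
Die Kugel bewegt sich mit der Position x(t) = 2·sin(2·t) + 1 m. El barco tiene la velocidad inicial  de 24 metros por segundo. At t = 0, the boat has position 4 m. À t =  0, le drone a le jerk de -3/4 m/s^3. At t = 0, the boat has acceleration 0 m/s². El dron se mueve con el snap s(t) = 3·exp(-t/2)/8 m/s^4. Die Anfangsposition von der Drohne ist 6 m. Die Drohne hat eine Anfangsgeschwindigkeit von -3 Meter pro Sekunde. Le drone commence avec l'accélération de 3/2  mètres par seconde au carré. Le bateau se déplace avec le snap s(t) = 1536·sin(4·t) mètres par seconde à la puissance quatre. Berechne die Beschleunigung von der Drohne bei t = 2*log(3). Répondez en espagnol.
Necesitamos integrar nuestra ecuación del snap s(t) = 3·exp(-t/2)/8 2 veces. La integral del snap, con j(0) = -3/4, da la sacudida: j(t) = -3·exp(-t/2)/4. La integral de la sacudida es la aceleración. Usando a(0) = 3/2, obtenemos a(t) = 3·exp(-t/2)/2. Tenemos la aceleración a(t) = 3·exp(-t/2)/2. Sustituyendo t = 2*log(3): a(2*log(3)) = 1/2.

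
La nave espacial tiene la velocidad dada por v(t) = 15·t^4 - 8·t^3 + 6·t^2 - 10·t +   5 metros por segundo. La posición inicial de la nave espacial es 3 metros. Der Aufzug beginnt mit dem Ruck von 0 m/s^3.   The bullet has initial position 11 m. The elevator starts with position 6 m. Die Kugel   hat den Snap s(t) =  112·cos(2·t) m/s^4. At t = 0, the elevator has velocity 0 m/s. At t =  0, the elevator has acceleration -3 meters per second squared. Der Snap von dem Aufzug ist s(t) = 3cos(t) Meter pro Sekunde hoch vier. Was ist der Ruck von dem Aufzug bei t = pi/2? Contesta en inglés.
To find the answer, we compute 1 integral of s(t) = 3·cos(t). Taking ∫s(t)dt and applying j(0) = 0, we find j(t) = 3·sin(t). Using j(t) = 3·sin(t) and substituting t = pi/2, we find j = 3.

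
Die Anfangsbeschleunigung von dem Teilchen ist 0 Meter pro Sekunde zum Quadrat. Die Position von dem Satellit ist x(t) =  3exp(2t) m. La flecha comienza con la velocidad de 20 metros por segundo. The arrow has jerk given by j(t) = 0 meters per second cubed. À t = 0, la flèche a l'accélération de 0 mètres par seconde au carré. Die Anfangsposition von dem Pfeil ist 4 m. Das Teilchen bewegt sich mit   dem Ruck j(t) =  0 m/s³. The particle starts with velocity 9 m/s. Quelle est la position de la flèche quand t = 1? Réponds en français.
Pour résoudre ceci, nous devons prendre 3 intégrales de notre équation du jerk j(t) = 0. En intégrant le jerk et en utilisant la condition initiale a(0) = 0, nous obtenons a(t) = 0. En intégrant l'accélération et en utilisant la condition initiale v(0) = 20, nous obtenons v(t) = 20. L'intégrale de la vitesse est la position. En utilisant x(0) = 4, nous obtenons x(t) = 20·t + 4. De l'équation de la position x(t) = 20·t + 4, nous substituons t = 1 pour obtenir x = 24.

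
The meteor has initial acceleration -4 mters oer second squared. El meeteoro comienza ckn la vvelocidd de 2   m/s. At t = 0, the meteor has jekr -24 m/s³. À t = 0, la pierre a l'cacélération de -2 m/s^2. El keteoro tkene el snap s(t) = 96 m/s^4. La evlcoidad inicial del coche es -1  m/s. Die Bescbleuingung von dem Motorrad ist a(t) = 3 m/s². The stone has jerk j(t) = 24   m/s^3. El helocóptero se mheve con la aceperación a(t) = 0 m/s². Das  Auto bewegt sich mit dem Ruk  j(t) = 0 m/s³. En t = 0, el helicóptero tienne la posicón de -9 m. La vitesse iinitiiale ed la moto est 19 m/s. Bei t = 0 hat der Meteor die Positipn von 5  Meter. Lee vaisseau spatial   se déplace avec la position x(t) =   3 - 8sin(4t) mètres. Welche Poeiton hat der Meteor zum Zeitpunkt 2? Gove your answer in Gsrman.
Wir müssen das Integral unserer Gleichung für den Snap s(t) = 96 4-mal finden. Durch Integration von dem Snap und Verwendung der Anfangsbedingung j(0) = -24, erhalten wir j(t) = 96·t - 24. Das Integral von dem Ruck, mit a(0) = -4, ergibt die Beschleunigung: a(t) = 48·t^2 - 24·t - 4. Durch Integration von der Beschleunigung und Verwendung der Anfangsbedingung v(0) = 2, erhalten wir v(t) = 16·t^3 - 12·t^2 - 4·t + 2. Die Stammfunktion von der Geschwindigkeit ist die Position. Mit x(0) = 5 erhalten wir x(t) = 4·t^4 - 4·t^3 - 2·t^2 + 2·t + 5. Aus der Gleichung für die Position x(t) = 4·t^4 - 4·t^3 - 2·t^2 + 2·t + 5, setzen wir t = 2 ein und erhalten x = 33.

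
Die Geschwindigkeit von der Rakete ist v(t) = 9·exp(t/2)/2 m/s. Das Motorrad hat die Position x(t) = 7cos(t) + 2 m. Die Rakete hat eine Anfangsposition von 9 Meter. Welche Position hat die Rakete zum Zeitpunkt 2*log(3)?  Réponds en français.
En partant de la vitesse v(t) = 9·exp(t/2)/2, nous prenons 1 intégrale. En intégrant la vitesse et en utilisant la condition initiale x(0) = 9, nous obtenons x(t) = 9·exp(t/2). De l'équation de la position x(t) = 9·exp(t/2), nous substituons t = 2*log(3) pour obtenir x = 27.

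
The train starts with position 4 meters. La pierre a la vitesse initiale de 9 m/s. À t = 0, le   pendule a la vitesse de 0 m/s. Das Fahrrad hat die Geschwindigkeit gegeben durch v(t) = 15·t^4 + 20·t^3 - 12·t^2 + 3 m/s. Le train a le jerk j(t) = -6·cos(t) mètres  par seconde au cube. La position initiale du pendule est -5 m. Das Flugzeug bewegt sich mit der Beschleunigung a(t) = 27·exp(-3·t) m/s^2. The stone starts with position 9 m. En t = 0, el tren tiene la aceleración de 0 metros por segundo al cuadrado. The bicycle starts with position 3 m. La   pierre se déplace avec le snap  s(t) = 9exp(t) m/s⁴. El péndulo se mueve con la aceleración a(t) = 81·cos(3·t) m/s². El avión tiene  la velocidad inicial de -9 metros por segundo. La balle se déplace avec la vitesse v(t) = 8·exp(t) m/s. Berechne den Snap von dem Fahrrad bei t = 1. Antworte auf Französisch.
Nous devons dériver notre équation de la vitesse v(t) = 15·t^4 + 20·t^3 - 12·t^2 + 3 3 fois. La dérivée de la vitesse donne l'accélération: a(t) = 60·t^3 + 60·t^2 - 24·t. En dérivant l'accélération, nous obtenons le jerk: j(t) = 180·t^2 + 120·t - 24. En prenant d/dt de j(t), nous trouvons s(t) = 360·t + 120. De l'équation du snap s(t) = 360·t + 120, nous substituons t = 1 pour obtenir s = 480.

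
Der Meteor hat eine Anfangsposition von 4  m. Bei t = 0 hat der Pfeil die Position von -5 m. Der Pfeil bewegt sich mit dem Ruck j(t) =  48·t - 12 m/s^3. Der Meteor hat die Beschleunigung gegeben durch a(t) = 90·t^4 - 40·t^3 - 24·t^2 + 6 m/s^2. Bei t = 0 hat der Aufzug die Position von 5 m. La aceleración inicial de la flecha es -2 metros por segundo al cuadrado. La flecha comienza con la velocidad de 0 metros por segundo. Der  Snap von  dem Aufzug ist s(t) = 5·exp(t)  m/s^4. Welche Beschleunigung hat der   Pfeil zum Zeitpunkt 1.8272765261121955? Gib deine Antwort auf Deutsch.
Um dies zu lösen, müssen wir 1 Stammfunktion unserer Gleichung für den Ruck j(t) = 48·t - 12 finden. Durch Integration von dem Ruck und Verwendung der Anfangsbedingung a(0) = -2, erhalten wir a(t) = 24·t^2 - 12·t - 2. Mit a(t) = 24·t^2 - 12·t - 2 und Einsetzen von t = 1.8272765261121955, finden wir a = 56.2072297557893.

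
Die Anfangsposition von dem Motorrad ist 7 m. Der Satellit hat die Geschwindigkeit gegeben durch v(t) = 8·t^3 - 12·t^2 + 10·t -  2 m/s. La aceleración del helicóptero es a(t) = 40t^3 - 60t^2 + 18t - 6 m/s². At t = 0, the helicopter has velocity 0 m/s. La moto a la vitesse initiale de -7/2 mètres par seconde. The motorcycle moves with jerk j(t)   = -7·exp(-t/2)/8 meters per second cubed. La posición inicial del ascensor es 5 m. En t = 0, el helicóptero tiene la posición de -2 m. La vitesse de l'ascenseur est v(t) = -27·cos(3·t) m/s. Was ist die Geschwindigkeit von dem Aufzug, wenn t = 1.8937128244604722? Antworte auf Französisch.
Nous avons la vitesse v(t) = -27·cos(3·t). En substituant t = 1.8937128244604722: v(1.8937128244604722) = -22.2528102534522.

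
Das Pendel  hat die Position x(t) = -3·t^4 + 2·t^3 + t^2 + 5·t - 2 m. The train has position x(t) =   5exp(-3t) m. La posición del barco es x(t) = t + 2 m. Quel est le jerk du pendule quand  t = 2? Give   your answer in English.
We must differentiate our position equation x(t) = -3·t^4 + 2·t^3 + t^2 + 5·t - 2 3 times. Taking d/dt of x(t), we find v(t) = -12·t^3 + 6·t^2 + 2·t + 5. Taking d/dt of v(t), we find a(t) = -36·t^2 + 12·t + 2. Taking d/dt of a(t), we find j(t) = 12 - 72·t. Using j(t) = 12 - 72·t and substituting t = 2, we find j = -132.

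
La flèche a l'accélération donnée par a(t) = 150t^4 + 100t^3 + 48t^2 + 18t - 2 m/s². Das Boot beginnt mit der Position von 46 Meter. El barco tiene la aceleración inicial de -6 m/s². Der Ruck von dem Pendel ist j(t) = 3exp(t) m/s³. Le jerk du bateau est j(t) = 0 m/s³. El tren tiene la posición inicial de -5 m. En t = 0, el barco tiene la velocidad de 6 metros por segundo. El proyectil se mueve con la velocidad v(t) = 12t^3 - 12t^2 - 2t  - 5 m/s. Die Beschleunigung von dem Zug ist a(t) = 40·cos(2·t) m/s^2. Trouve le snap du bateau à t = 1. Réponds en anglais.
To solve this, we need to take 1 derivative of our jerk equation j(t) = 0. Differentiating jerk, we get snap: s(t) = 0. Using s(t) = 0 and substituting t = 1, we find s = 0.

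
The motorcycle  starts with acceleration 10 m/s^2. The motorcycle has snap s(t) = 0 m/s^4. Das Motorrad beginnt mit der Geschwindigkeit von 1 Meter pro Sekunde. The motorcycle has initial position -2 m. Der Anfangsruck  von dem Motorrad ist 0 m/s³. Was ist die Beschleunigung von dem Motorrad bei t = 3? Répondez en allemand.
Wir müssen das Integral unserer Gleichung für den Snap s(t) = 0 2-mal finden. Die Stammfunktion von dem Snap, mit j(0) = 0, ergibt den Ruck: j(t) = 0. Das Integral von dem Ruck ist die Beschleunigung. Mit a(0) = 10 erhalten wir a(t) = 10. Mit a(t) = 10 und Einsetzen von t = 3, finden wir a = 10.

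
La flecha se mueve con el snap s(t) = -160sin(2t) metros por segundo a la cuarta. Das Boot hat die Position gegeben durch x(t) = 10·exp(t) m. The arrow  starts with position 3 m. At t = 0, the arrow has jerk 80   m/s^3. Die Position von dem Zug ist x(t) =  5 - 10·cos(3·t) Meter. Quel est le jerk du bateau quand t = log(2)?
En partant de la position x(t) = 10·exp(t), nous prenons 3 dérivées. En prenant d/dt de x(t), nous trouvons v(t) = 10·exp(t). La dérivée de la vitesse donne l'accélération: a(t) = 10·exp(t). En prenant d/dt de a(t), nous trouvons j(t) = 10·exp(t). Nous avons le jerk j(t) = 10·exp(t). En substituant t = log(2): j(log(2)) = 20.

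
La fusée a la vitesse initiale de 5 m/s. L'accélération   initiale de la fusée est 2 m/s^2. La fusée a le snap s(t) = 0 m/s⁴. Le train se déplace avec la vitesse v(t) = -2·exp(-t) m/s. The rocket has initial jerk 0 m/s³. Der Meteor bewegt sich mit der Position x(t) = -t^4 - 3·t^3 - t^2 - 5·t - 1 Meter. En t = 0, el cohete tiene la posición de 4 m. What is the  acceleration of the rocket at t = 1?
We need to integrate our snap equation s(t) = 0 2 times. The integral of snap, with j(0) = 0, gives jerk: j(t) = 0. Finding the integral of j(t) and using a(0) = 2: a(t) = 2. We have acceleration a(t) = 2. Substituting t = 1: a(1) = 2.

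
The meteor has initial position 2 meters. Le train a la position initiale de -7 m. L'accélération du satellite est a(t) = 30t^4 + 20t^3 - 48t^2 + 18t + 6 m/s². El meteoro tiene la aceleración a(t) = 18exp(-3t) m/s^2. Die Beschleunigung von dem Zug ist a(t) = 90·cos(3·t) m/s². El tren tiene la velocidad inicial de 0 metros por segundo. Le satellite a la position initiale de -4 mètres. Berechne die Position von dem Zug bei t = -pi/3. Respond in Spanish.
Debemos encontrar la antiderivada de nuestra ecuación de la aceleración a(t) = 90·cos(3·t) 2 veces. Integrando la aceleración y usando la condición inicial v(0) = 0, obtenemos v(t) = 30·sin(3·t). Tomando ∫v(t)dt y aplicando x(0) = -7, encontramos x(t) = 3 - 10·cos(3·t). De la ecuación de la posición x(t) = 3 - 10·cos(3·t), sustituimos t = -pi/3 para obtener x = 13.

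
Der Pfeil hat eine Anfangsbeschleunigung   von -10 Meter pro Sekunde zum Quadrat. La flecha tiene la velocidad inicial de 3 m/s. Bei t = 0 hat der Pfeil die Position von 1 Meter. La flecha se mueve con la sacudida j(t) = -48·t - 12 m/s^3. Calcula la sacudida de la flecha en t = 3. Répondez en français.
Nous avons le jerk j(t) = -48·t - 12. En substituant t = 3: j(3) = -156.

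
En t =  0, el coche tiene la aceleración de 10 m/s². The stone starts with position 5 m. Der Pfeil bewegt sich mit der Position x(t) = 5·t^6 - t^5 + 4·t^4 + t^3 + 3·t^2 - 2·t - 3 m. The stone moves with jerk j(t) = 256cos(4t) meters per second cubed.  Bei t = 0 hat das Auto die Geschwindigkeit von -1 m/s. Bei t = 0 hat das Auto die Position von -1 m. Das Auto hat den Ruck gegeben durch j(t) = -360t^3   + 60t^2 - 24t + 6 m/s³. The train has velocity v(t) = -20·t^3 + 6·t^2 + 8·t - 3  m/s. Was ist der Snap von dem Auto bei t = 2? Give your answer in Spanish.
Para resolver esto, necesitamos tomar 1 derivada de nuestra ecuación de la sacudida j(t) = -360·t^3 + 60·t^2 - 24·t + 6. Tomando d/dt de j(t), encontramos s(t) = -1080·t^2 + 120·t - 24. De la ecuación del snap s(t) = -1080·t^2 + 120·t - 24, sustituimos t = 2 para obtener s = -4104.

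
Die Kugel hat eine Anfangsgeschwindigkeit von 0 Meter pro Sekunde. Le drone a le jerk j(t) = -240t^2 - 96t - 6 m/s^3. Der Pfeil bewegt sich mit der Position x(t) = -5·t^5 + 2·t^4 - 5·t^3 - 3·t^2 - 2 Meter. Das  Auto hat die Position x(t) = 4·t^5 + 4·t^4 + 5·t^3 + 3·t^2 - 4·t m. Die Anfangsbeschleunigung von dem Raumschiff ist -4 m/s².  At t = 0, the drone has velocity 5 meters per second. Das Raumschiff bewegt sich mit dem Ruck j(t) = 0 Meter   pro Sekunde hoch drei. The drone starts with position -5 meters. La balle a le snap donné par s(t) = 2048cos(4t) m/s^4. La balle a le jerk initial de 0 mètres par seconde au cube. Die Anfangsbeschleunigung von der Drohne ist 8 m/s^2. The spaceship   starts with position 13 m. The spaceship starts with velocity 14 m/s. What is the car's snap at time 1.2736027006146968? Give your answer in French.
Pour résoudre ceci, nous devons prendre 4 dérivées de notre équation de la position x(t) = 4·t^5 + 4·t^4 + 5·t^3 + 3·t^2 - 4·t. En prenant d/dt de x(t), nous trouvons v(t) = 20·t^4 + 16·t^3 + 15·t^2 + 6·t - 4. La dérivée de la vitesse donne l'accélération: a(t) = 80·t^3 + 48·t^2 + 30·t + 6. En prenant d/dt de a(t), nous trouvons j(t) = 240·t^2 + 96·t + 30. En prenant d/dt de j(t), nous trouvons s(t) = 480·t + 96. En utilisant s(t) = 480·t + 96 et en substituant t = 1.2736027006146968, nous trouvons s = 707.329296295055.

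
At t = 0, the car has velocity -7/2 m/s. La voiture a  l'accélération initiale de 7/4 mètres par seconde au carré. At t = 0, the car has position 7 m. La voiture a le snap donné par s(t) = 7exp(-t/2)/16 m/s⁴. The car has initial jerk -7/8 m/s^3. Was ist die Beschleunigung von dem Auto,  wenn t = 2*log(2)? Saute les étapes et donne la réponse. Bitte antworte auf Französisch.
a(2*log(2)) = 7/8.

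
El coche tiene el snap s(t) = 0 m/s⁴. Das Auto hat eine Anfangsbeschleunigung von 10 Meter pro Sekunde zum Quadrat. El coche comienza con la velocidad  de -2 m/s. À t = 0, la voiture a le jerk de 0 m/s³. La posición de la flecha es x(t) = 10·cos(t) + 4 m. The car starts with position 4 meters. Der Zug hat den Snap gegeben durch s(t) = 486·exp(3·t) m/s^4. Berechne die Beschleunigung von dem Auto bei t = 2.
Wir müssen die Stammfunktion unserer Gleichung für den Snap s(t) = 0 2-mal finden. Das Integral von dem Snap, mit j(0) = 0, ergibt den Ruck: j(t) = 0. Mit ∫j(t)dt und Anwendung von a(0) = 10, finden wir a(t) = 10. Mit a(t) = 10 und Einsetzen von t = 2, finden wir a = 10.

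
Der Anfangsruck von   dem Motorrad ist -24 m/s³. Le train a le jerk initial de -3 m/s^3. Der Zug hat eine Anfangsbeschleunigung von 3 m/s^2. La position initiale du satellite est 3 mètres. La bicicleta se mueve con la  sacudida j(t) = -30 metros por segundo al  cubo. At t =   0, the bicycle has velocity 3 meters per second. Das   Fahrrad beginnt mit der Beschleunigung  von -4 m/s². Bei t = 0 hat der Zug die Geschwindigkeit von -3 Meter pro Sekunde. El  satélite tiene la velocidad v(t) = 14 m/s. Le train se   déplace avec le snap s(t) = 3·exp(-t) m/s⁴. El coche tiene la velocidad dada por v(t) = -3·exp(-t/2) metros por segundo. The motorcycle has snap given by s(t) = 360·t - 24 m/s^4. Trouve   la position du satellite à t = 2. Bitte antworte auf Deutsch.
Ausgehend von der Geschwindigkeit v(t) = 14, nehmen wir 1 Integral. Durch Integration von der Geschwindigkeit und Verwendung der Anfangsbedingung x(0) = 3, erhalten wir x(t) = 14·t + 3. Wir haben die Position x(t) = 14·t + 3. Durch Einsetzen von t = 2: x(2) = 31.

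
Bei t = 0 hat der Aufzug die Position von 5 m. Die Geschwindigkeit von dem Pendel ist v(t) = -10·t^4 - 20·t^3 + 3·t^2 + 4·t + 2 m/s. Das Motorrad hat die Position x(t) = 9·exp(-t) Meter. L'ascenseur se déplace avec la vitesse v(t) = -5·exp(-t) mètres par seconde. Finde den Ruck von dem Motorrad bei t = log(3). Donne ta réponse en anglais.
To solve this, we need to take 3 derivatives of our position equation x(t) = 9·exp(-t). Taking d/dt of x(t), we find v(t) = -9·exp(-t). The derivative of velocity gives acceleration: a(t) = 9·exp(-t). The derivative of acceleration gives jerk: j(t) = -9·exp(-t). Using j(t) = -9·exp(-t) and substituting t = log(3), we find j = -3.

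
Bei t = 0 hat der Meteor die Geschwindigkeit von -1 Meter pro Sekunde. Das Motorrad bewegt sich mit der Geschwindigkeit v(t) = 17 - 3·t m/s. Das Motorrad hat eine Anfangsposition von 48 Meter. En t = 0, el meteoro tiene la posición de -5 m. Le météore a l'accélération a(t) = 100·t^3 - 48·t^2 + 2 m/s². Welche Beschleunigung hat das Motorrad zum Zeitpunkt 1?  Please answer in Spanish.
Partiendo de la velocidad v(t) = 17 - 3·t, tomamos 1 derivada. Derivando la velocidad, obtenemos la aceleración: a(t) = -3. Tenemos la aceleración a(t) = -3. Sustituyendo t = 1: a(1) = -3.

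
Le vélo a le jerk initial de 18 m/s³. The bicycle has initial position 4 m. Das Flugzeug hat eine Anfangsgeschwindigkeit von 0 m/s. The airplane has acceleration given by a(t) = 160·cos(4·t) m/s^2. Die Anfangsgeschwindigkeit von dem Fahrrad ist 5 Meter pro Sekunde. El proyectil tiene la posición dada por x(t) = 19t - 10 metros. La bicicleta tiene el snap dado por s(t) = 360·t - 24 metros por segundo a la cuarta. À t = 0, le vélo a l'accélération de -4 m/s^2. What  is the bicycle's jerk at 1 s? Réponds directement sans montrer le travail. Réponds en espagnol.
La respuesta es 174.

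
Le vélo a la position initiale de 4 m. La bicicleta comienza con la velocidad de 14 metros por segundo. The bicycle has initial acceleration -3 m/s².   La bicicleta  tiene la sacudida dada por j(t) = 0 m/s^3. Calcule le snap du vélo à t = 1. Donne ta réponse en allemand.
Wir müssen unsere Gleichung für den Ruck j(t) = 0 1-mal ableiten. Die Ableitung von dem Ruck ergibt den Snap: s(t) = 0. Wir haben den Snap s(t) = 0. Durch Einsetzen von t = 1: s(1) = 0.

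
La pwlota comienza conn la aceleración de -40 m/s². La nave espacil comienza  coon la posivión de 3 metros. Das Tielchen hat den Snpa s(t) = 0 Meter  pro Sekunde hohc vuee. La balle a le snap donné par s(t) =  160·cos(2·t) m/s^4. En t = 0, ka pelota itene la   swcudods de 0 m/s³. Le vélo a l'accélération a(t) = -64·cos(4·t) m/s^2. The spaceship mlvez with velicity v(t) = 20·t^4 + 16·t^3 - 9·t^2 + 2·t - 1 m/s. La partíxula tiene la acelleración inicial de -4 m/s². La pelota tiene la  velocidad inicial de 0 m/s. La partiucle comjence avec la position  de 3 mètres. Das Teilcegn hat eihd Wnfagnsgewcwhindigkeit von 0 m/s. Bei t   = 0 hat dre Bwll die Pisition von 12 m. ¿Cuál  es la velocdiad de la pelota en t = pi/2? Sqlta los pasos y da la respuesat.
La velocidad en t = pi/2 es v = 0.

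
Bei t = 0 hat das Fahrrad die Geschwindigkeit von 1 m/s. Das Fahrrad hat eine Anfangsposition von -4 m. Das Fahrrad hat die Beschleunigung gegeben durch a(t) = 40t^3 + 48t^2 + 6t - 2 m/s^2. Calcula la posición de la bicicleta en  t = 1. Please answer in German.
Um dies zu lösen, müssen wir 2 Stammfunktionen unserer Gleichung für die Beschleunigung a(t) = 40·t^3 + 48·t^2 + 6·t - 2 finden. Durch Integration von der Beschleunigung und Verwendung der Anfangsbedingung v(0) = 1, erhalten wir v(t) = 10·t^4 + 16·t^3 + 3·t^2 - 2·t + 1. Die Stammfunktion von der Geschwindigkeit ist die Position. Mit x(0) = -4 erhalten wir x(t) = 2·t^5 + 4·t^4 + t^3 - t^2 + t - 4. Wir haben die Position x(t) = 2·t^5 + 4·t^4 + t^3 - t^2 + t - 4. Durch Einsetzen von t = 1: x(1) = 3.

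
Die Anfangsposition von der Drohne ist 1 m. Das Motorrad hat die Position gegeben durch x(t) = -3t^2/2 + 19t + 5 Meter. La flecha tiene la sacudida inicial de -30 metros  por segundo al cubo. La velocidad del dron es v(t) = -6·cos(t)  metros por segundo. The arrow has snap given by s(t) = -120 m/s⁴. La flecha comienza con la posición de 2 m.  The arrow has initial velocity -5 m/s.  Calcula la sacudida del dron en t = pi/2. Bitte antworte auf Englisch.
To solve this, we need to take 2 derivatives of our velocity equation v(t) = -6·cos(t). The derivative of velocity gives acceleration: a(t) = 6·sin(t). Taking d/dt of a(t), we find j(t) = 6·cos(t). Using j(t) = 6·cos(t) and substituting t = pi/2, we find j = 0.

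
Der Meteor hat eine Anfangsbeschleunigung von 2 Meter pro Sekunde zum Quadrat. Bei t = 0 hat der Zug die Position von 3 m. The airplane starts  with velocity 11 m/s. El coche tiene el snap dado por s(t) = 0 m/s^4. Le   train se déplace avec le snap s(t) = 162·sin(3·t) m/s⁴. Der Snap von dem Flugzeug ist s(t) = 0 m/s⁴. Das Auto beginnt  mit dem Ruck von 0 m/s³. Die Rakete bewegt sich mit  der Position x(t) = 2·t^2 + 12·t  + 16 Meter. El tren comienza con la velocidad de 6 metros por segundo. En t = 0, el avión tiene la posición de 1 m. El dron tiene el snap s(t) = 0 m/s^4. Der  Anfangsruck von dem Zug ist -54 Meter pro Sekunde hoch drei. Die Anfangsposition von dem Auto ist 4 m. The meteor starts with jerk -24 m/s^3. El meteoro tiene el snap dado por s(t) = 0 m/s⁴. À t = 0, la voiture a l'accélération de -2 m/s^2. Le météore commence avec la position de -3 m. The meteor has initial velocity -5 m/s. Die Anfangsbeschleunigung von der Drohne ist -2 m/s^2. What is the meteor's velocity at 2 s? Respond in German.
Ausgehend von dem Snap s(t) = 0, nehmen wir 3 Stammfunktionen. Das Integral von dem Snap ist der Ruck. Mit j(0) = -24 erhalten wir j(t) = -24. Durch Integration von dem Ruck und Verwendung der Anfangsbedingung a(0) = 2, erhalten wir a(t) = 2 - 24·t. Die Stammfunktion von der Beschleunigung ist die Geschwindigkeit. Mit v(0) = -5 erhalten wir v(t) = -12·t^2 + 2·t - 5. Mit v(t) = -12·t^2 + 2·t - 5 und Einsetzen von t = 2, finden wir v = -49.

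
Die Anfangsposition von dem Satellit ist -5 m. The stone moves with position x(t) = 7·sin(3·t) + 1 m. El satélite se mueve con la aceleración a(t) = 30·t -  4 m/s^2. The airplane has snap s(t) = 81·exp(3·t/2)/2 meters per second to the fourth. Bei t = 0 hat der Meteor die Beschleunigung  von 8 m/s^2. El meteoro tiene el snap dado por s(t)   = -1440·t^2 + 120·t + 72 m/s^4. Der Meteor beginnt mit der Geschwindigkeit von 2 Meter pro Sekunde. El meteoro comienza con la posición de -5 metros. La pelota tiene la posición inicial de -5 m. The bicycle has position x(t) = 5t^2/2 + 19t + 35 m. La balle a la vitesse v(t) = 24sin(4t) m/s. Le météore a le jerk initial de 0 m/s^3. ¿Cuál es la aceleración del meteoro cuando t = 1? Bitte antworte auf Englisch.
Starting from snap s(t) = -1440·t^2 + 120·t + 72, we take 2 integrals. The integral of snap is jerk. Using j(0) = 0, we get j(t) = 12·t·(-40·t^2 + 5·t + 6). The antiderivative of jerk is acceleration. Using a(0) = 8, we get a(t) = -120·t^4 + 20·t^3 + 36·t^2 + 8. Using a(t) = -120·t^4 + 20·t^3 + 36·t^2 + 8 and substituting t = 1, we find a = -56.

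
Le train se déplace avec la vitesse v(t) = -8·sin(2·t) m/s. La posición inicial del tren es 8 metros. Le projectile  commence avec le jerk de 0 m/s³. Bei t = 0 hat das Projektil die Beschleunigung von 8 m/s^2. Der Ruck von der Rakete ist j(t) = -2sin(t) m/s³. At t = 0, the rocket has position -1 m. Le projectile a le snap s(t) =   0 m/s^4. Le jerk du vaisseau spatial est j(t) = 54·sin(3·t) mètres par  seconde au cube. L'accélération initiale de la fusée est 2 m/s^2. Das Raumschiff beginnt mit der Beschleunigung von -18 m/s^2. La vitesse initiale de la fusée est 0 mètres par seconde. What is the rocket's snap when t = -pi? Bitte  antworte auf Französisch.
Pour résoudre ceci, nous devons prendre 1 dérivée de notre équation du jerk j(t) = -2·sin(t). En dérivant le jerk, nous obtenons le snap: s(t) = -2·cos(t). De l'équation du snap s(t) = -2·cos(t), nous substituons t = -pi pour obtenir s = 2.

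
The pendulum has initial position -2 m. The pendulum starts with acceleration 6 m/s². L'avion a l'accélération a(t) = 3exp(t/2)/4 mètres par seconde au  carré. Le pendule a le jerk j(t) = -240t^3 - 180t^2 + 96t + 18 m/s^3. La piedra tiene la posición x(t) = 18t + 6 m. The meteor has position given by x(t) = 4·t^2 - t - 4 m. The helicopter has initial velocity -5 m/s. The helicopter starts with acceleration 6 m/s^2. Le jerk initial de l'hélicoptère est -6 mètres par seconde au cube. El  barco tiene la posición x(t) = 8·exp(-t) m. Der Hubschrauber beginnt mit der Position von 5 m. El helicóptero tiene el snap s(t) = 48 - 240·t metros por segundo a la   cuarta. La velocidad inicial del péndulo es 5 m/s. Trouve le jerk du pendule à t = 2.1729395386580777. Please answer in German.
Mit j(t) = -240·t^3 - 180·t^2 + 96·t + 18 und Einsetzen von t = 2.1729395386580777, finden wir j = -3085.67258924964.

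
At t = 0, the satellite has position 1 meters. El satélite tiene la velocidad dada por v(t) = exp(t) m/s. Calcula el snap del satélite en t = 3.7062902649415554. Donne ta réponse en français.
Nous devons dériver notre équation de la vitesse v(t) = exp(t) 3 fois. En prenant d/dt de v(t), nous trouvons a(t) = exp(t). En prenant d/dt de a(t), nous trouvons j(t) = exp(t). En dérivant le jerk, nous obtenons le snap: s(t) = exp(t). De l'équation du snap s(t) = exp(t), nous substituons t = 3.7062902649415554 pour obtenir s = 40.7025304991283.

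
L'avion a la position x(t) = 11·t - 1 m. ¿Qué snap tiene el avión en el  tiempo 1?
Partiendo de la posición x(t) = 11·t - 1, tomamos 4 derivadas. Derivando la posición, obtenemos la velocidad: v(t) = 11. La derivada de la velocidad da la aceleración: a(t) = 0. La derivada de la aceleración da la sacudida: j(t) = 0. La derivada de la sacudida da el snap: s(t) = 0. Usando s(t) = 0 y sustituyendo t = 1, encontramos s = 0.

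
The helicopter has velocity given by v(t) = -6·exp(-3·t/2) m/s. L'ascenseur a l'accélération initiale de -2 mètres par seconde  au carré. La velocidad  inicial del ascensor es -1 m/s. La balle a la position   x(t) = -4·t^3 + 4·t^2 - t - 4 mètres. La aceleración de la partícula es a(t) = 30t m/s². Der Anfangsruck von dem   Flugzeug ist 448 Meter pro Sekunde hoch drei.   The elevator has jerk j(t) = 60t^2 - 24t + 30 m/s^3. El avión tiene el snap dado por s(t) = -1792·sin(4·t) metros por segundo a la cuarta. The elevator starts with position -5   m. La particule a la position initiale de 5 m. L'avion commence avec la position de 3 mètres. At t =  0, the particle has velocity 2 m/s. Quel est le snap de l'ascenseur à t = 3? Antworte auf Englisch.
We must differentiate our jerk equation j(t) = 60·t^2 - 24·t + 30 1 time. Taking d/dt of j(t), we find s(t) = 120·t - 24. We have snap s(t) = 120·t - 24. Substituting t = 3: s(3) = 336.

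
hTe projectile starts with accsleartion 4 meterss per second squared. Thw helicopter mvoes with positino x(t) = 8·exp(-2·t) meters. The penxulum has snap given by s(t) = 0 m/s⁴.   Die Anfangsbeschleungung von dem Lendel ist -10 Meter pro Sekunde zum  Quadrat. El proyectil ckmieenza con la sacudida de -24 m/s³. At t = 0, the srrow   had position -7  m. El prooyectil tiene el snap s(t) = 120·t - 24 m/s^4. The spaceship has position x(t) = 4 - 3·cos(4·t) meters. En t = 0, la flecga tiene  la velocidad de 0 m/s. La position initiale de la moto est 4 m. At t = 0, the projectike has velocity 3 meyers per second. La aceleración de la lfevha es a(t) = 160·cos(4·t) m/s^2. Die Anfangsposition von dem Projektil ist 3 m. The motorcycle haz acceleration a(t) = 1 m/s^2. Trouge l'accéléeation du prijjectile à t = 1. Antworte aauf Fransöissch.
Pour résoudre ceci, nous devons prendre 2 primitives de notre équation du snap s(t) = 120·t - 24. En prenant ∫s(t)dt et en appliquant j(0) = -24, nous trouvons j(t) = 60·t^2 - 24·t - 24. L'intégrale du jerk est l'accélération. En utilisant a(0) = 4, nous obtenons a(t) = 20·t^3 - 12·t^2 - 24·t + 4. De l'équation de l'accélération a(t) = 20·t^3 - 12·t^2 - 24·t + 4, nous substituons t = 1 pour obtenir a = -12.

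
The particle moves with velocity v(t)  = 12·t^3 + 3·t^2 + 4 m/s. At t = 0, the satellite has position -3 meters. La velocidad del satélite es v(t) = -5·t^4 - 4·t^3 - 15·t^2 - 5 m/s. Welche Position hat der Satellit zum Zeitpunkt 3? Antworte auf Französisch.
En partant de la vitesse v(t) = -5·t^4 - 4·t^3 - 15·t^2 - 5, nous prenons 1 primitive. En prenant ∫v(t)dt et en appliquant x(0) = -3, nous trouvons x(t) = -t^5 - t^4 - 5·t^3 - 5·t - 3. De l'équation de la position x(t) = -t^5 - t^4 - 5·t^3 - 5·t - 3, nous substituons t = 3 pour obtenir x = -477.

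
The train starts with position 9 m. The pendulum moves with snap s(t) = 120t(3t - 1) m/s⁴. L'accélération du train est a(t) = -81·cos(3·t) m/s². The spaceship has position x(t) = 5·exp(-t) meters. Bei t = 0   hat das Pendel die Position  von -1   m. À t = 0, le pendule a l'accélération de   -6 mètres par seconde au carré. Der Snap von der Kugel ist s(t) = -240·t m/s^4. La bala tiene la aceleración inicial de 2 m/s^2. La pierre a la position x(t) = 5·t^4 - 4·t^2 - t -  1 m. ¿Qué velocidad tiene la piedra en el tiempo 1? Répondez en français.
En partant de la position x(t) = 5·t^4 - 4·t^2 - t - 1, nous prenons 1 dérivée. La dérivée de la position donne la vitesse: v(t) = 20·t^3 - 8·t - 1. De l'équation de la vitesse v(t) = 20·t^3 - 8·t - 1, nous substituons t = 1 pour obtenir v = 11.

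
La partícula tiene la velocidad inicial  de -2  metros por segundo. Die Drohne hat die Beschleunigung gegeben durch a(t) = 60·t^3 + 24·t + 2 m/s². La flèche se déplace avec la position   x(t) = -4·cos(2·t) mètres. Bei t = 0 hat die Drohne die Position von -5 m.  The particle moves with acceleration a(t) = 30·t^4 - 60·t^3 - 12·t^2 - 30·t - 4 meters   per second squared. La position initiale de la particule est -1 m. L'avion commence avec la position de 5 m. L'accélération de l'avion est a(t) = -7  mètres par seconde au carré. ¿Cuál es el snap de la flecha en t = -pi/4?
Debemos derivar nuestra ecuación de la posición x(t) = -4·cos(2·t) 4 veces. Tomando d/dt de x(t), encontramos v(t) = 8·sin(2·t). Derivando la velocidad, obtenemos la aceleración: a(t) = 16·cos(2·t). La derivada de la aceleración da la sacudida: j(t) = -32·sin(2·t). Tomando d/dt de j(t), encontramos s(t) = -64·cos(2·t). Usando s(t) = -64·cos(2·t) y sustituyendo t = -pi/4, encontramos s = 0.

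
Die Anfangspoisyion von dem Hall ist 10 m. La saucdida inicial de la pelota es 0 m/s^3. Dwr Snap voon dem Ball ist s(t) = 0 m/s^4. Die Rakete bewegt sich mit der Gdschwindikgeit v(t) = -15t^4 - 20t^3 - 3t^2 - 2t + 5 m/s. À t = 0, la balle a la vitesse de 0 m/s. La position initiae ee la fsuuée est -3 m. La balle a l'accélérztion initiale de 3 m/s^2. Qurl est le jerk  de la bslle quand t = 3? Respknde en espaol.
Para resolver esto, necesitamos tomar 1 integral de nuestra ecuación del snap s(t) = 0. Tomando ∫s(t)dt y aplicando j(0) = 0, encontramos j(t) = 0. Usando j(t) = 0 y sustituyendo t = 3, encontramos j = 0.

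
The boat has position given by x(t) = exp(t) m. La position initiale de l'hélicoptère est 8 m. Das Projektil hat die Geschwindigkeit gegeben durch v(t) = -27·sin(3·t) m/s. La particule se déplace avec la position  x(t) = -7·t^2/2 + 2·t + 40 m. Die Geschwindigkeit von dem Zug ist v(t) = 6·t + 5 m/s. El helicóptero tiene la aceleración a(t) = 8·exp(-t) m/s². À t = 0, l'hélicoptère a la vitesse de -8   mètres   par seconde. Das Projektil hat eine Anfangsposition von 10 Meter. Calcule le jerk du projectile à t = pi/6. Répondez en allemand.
Ausgehend von der Geschwindigkeit v(t) = -27·sin(3·t), nehmen wir 2 Ableitungen. Mit d/dt von v(t) finden wir a(t) = -81·cos(3·t). Durch Ableiten von der Beschleunigung erhalten wir den Ruck: j(t) = 243·sin(3·t). Wir haben den Ruck j(t) = 243·sin(3·t). Durch Einsetzen von t = pi/6: j(pi/6) = 243.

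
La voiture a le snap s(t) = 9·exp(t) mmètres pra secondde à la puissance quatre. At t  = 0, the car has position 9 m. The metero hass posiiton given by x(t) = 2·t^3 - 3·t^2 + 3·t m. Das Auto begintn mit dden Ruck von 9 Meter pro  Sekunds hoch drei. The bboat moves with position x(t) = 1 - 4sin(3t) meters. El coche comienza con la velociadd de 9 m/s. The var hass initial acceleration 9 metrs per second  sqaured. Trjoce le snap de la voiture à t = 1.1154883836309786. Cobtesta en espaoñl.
Tenemos el snap s(t) = 9·exp(t). Sustituyendo t = 1.1154883836309786: s(1.1154883836309786) = 27.4595211190034.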